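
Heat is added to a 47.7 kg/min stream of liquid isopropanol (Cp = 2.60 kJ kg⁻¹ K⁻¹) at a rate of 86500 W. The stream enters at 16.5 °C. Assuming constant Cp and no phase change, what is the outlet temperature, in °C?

T_out = 58.3 °C

Q = 86500 W = 5190 kJ/min
ΔT = Q/(ṁ·Cp) = 5190/(47.7×2.60) = 41.848 K
T_out = 16.5 + 41.848 = 58.348 °C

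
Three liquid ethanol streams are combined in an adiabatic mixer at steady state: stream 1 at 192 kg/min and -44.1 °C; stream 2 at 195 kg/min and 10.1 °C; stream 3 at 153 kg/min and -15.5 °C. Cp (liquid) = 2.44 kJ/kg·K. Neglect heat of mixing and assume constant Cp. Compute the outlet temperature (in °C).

T_out = -16.4 °C

Adiabatic, steady state ⇒ Σ ṁᵢCp,ᵢ(T_out − Tᵢ) = 0
Σ ṁᵢCp,ᵢTᵢ = 192×2.44×-44.1 + 195×2.44×10.1 + 153×2.44×-15.5 = -21641
Σ ṁᵢCp,ᵢ = 192×2.44 + 195×2.44 + 153×2.44 = 1317.6
T_out = -21641 / 1317.6 = -16.424 °C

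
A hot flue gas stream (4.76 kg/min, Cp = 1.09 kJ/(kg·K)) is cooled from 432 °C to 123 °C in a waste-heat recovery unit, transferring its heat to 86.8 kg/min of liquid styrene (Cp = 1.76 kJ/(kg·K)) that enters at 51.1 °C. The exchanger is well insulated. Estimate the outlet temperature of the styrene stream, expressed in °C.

Heat released by hot stream: Q = 4.76 × 1.09 × (432 − 123) = 1603.2 kJ/min
Energy balance on cold side (adiabatic exchanger): Q = ṁ_c·Cp_c·(T_c,out − T_c,in)
T_c,out = 51.1 + 1603.2/(86.8 × 1.76) = 61.594 °C

T_c,out = 61.6 °C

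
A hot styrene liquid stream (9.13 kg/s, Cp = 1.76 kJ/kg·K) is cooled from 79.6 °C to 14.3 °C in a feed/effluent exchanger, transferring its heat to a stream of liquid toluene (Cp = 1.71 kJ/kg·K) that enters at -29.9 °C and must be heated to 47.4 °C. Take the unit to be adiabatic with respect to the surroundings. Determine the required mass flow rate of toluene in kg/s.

Heat released by hot stream: Q = 9.13 × 1.76 × (79.6 − 14.3) = 1049.3 kJ/s
Energy balance on cold side (adiabatic exchanger): Q = ṁ_c·Cp_c·(T_c,out − T_c,in)
ṁ_c = 1049.3 / [1.71 × (47.4 − -29.9)] = 7.9382 kg/s

ṁ_c = 7.94 kg/s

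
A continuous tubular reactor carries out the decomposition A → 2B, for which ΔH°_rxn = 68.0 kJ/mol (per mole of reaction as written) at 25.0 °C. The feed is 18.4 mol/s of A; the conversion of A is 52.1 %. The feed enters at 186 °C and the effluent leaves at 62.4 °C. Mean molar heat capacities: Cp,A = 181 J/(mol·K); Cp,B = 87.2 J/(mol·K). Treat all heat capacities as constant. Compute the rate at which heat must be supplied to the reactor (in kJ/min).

Q_in = 14300 kJ/min

Extent of reaction ξ = 0.521 × 18.4 = 9.5864 mol/s
Reaction term: ξ·ΔH°_rxn = 9.5864 × 68.0 = 651.88 kJ/s
Sensible, feed 186→25 °C: -536.19 kJ/s
Outlet flows (mol/s): A 8.8136, B 19.173
Sensible, products 25→62.4 °C: 122.19 kJ/s
Q = ΔH = 237.87 kJ/s = 237.87 kW
Heat supplied = 14272 kJ/min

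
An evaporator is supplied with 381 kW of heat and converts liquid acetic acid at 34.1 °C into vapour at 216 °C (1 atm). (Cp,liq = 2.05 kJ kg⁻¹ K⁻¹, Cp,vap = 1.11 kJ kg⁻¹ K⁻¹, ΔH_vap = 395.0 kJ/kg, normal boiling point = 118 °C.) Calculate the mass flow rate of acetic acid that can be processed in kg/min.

ṁ = 33.8 kg/min

Δh = 2.05×(118−34.1) + 395.0 + 1.11×(216−118) = 675.77 kJ/kg
Q = 381 kW = 381 kJ/s = 22860 kJ/min
ṁ = Q/Δh = 22860 / 675.77 = 33.828 kg/min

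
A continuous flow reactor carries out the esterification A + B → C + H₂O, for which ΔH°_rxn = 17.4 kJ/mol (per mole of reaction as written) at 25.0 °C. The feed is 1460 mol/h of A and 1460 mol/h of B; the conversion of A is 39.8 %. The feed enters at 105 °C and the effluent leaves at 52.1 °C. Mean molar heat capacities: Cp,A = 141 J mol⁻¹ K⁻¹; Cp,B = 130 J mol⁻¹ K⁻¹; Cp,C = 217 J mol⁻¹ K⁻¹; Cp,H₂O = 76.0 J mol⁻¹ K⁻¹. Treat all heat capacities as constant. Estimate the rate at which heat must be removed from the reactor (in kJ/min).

Q_out = 175 kJ/min

Extent of reaction ξ = 0.398 × 1460 = 581.08 mol/h
Reaction term: ξ·ΔH°_rxn = 581.08 × 17.4 = 10111 kJ/h
Sensible, feed 105→25 °C: -31653 kJ/h
Outlet flows (mol/h): A 878.92, B 878.92, C 581.08, H₂O 581.08
Sensible, products 25→52.1 °C: 11069 kJ/h
Q = ΔH = -10473 kJ/h = -2.9092 kW
Heat removed = 174.55 kJ/min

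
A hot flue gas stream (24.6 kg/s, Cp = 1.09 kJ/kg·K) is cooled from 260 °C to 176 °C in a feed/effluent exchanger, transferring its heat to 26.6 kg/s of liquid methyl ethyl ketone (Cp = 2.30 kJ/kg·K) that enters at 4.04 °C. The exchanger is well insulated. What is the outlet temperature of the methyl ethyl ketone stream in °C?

Heat released by hot stream: Q = 24.6 × 1.09 × (260 − 176) = 2252.4 kJ/s
Energy balance on cold side (adiabatic exchanger): Q = ṁ_c·Cp_c·(T_c,out − T_c,in)
T_c,out = 4.04 + 2252.4/(26.6 × 2.30) = 40.856 °C

T_c,out = 40.9 °C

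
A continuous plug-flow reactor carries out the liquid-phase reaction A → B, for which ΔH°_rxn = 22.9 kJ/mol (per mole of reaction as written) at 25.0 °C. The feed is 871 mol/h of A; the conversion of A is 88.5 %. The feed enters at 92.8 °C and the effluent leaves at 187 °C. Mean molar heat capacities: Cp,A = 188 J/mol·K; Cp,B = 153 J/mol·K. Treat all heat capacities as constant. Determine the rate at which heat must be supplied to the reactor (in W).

Extent of reaction ξ = 0.885 × 871 = 770.84 mol/h
Reaction term: ξ·ΔH°_rxn = 770.84 × 22.9 = 17652 kJ/h
Sensible, feed 92.8→25 °C: -11102 kJ/h
Outlet flows (mol/h): A 100.16, B 770.84
Sensible, products 25→187 °C: 22157 kJ/h
Q = ΔH = 28707 kJ/h = 7.974 kW
Heat supplied = 7974 W

Q_in = 7970 W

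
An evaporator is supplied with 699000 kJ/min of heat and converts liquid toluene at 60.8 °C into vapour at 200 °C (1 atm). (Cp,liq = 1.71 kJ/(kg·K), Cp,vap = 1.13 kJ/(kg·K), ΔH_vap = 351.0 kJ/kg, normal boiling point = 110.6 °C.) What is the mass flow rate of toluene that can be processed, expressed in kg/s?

Δh = 1.71×(110.6−60.8) + 351.0 + 1.13×(200−110.6) = 537.18 kJ/kg
Q = 699000 kJ/min = 11650 kJ/s = 11650 kJ/s
ṁ = Q/Δh = 11650 / 537.18 = 21.687 kg/s

ṁ = 21.7 kg/s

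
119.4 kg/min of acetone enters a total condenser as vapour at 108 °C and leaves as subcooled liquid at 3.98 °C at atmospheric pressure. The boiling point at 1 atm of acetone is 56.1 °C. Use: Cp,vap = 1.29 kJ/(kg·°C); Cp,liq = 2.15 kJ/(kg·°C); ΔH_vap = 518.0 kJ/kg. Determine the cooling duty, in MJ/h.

vapour 108→56.1 °C: -66.951 kJ/kg
condensation at 56.1 °C: -518 kJ/kg
liquid 56.1→3.98 °C: -112.06 kJ/kg
Δh = -66.951 + -518 + -112.06 = -697.01 kJ/kg
Q = ṁ·Δh = 119.4 kg/min × -697.01 kJ/kg = -83223 kJ/min
|Q| = 1387 kW = 4993.4 MJ/h

Q_c = 4990 MJ/h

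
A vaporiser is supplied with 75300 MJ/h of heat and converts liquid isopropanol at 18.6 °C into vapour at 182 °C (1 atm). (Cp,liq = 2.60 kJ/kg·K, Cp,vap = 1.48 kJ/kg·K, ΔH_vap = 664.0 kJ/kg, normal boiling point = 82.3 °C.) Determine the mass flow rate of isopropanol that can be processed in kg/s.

ṁ = 21.4 kg/s

Δh = 2.60×(82.3−18.6) + 664.0 + 1.48×(182−82.3) = 977.18 kJ/kg
Q = 75300 MJ/h = 20917 kJ/s = 20917 kJ/s
ṁ = Q/Δh = 20917 / 977.18 = 21.405 kg/s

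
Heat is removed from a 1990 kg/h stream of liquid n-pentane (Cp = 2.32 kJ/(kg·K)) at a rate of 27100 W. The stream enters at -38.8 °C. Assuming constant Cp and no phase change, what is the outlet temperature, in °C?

Q = 27100 W = 97560 kJ/h
ΔT = Q/(ṁ·Cp) = 97560/(1990×2.32) = 21.132 K
T_out = -38.8 − 21.132 = -59.932 °C

T_out = -59.9 °C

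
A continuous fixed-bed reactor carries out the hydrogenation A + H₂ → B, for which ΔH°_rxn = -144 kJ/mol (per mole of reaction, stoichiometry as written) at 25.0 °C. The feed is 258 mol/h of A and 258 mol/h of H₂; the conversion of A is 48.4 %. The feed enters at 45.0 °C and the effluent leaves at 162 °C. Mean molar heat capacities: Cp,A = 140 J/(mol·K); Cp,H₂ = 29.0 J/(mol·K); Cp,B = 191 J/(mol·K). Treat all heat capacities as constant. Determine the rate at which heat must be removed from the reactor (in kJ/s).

Extent of reaction ξ = 0.484 × 258 = 124.87 mol/h
Reaction term: ξ·ΔH°_rxn = 124.87 × -144 = -17982 kJ/h
Sensible, feed 45.0→25 °C: -872.04 kJ/h
Outlet flows (mol/h): A 133.13, H₂ 133.13, B 124.87
Sensible, products 25→162 °C: 6349.8 kJ/h
Q = ΔH = -12504 kJ/h = -3.4733 kW
Heat removed = 3.4733 kJ/s

Q_out = 3.47 kJ/s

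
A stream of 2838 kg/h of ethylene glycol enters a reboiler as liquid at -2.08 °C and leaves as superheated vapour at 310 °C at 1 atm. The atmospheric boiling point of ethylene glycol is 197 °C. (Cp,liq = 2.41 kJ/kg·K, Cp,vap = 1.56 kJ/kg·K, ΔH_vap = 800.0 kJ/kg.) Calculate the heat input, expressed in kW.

liquid -2.08→197 °C: 479.78 kJ/kg
vaporisation at 197 °C: 800 kJ/kg
vapour 197→310 °C: 176.28 kJ/kg
Δh = 479.78 + 800 + 176.28 = 1456.1 kJ/kg
Q = ṁ·Δh = 2838 kg/h × 1456.1 kJ/kg = 4.1323e+06 kJ/h
|Q| = 1147.9 kW

Q = 1150 kW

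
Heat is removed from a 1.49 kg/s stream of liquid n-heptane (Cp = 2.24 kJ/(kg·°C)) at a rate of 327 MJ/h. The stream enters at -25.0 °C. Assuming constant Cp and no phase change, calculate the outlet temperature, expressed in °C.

Q = 327 MJ/h = 90.833 kJ/s
ΔT = Q/(ṁ·Cp) = 90.833/(1.49×2.24) = 27.215 K
T_out = -25.0 − 27.215 = -52.215 °C

T_out = -52.2 °C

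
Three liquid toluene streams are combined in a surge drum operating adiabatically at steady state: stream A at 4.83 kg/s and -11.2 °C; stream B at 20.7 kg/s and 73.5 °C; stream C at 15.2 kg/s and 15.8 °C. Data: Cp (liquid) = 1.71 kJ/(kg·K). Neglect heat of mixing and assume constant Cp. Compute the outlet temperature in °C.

T_out = 41.9 °C

Adiabatic, steady state ⇒ Σ ṁᵢCp,ᵢ(T_out − Tᵢ) = 0
T_out = Σ ṁᵢCp,ᵢTᵢ / Σ ṁᵢCp,ᵢ
      = 2919.8 / 69.648 = 41.923 °C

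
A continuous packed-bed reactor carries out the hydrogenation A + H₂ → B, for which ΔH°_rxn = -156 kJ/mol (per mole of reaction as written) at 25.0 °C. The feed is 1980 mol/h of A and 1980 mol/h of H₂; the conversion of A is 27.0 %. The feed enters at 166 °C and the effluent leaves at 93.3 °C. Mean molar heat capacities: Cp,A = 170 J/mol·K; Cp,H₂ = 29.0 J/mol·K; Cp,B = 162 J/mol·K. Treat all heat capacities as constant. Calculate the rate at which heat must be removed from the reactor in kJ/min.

Extent of reaction ξ = 0.270 × 1980 = 534.6 mol/h
Reaction term: ξ·ΔH°_rxn = 534.6 × -156 = -83398 kJ/h
Sensible, feed 166→25 °C: -55557 kJ/h
Outlet flows (mol/h): A 1445.4, H₂ 1445.4, B 534.6
Sensible, products 25→93.3 °C: 25561 kJ/h
Q = ΔH = -113390 kJ/h = -31.498 kW
Heat removed = 1889.9 kJ/min

Q_out = 1890 kJ/min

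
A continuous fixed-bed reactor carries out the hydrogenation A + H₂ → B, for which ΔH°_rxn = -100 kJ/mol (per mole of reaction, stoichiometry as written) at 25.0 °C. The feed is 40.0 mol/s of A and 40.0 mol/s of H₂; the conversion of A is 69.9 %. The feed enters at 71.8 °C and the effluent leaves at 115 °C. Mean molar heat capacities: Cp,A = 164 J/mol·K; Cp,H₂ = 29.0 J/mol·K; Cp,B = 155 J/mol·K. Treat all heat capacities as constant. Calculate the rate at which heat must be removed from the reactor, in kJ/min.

Q_out = 153000 kJ/min

Extent of reaction ξ = 0.699 × 40.0 = 27.96 mol/s
Reaction term: ξ·ΔH°_rxn = 27.96 × -100 = -2796 kJ/s
Sensible, feed 71.8→25 °C: -361.3 kJ/s
Outlet flows (mol/s): A 12.04, H₂ 12.04, B 27.96
Sensible, products 25→115 °C: 599.18 kJ/s
Q = ΔH = -2558.1 kJ/s = -2558.1 kW
Heat removed = 153490 kJ/min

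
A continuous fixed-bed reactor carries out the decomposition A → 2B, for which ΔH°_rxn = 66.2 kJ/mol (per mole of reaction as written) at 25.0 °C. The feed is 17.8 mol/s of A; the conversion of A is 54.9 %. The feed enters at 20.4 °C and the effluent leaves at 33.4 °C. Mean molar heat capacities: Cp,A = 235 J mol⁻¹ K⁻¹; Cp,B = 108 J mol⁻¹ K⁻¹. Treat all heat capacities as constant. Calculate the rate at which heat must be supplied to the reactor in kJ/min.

Extent of reaction ξ = 0.549 × 17.8 = 9.7722 mol/s
Reaction term: ξ·ΔH°_rxn = 9.7722 × 66.2 = 646.92 kJ/s
Sensible, feed 20.4→25 °C: 19.242 kJ/s
Outlet flows (mol/s): A 8.0278, B 19.544
Sensible, products 25→33.4 °C: 33.578 kJ/s
Q = ΔH = 699.74 kJ/s = 699.74 kW
Heat supplied = 41984 kJ/min

Q_in = 42000 kJ/min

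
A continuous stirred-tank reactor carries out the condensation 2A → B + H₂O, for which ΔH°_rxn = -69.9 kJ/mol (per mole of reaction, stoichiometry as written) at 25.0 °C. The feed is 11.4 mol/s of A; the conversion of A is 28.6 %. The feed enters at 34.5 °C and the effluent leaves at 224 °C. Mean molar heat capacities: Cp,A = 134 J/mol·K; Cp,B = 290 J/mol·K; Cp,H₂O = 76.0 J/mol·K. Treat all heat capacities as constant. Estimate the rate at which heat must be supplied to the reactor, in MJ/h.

Extent of reaction ξ = 0.286 × 11.4 / 2 = 1.6302 mol/s
Reaction term: ξ·ΔH°_rxn = 1.6302 × -69.9 = -113.95 kJ/s
Sensible, feed 34.5→25 °C: -14.512 kJ/s
Outlet flows (mol/s): A 8.1396, B 1.6302, H₂O 1.6302
Sensible, products 25→224 °C: 335.78 kJ/s
Q = ΔH = 207.32 kJ/s = 207.32 kW
Heat supplied = 746.36 MJ/h

Q_in = 746 MJ/h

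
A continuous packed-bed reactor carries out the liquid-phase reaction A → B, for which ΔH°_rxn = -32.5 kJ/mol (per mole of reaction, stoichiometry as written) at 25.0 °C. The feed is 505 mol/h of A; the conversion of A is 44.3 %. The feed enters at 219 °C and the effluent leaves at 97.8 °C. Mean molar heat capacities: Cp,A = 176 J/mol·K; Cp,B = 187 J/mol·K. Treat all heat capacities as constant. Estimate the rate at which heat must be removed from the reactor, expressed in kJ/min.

Extent of reaction ξ = 0.443 × 505 = 223.72 mol/h
Reaction term: ξ·ΔH°_rxn = 223.72 × -32.5 = -7270.7 kJ/h
Sensible, feed 219→25 °C: -17243 kJ/h
Outlet flows (mol/h): A 281.28, B 223.72
Sensible, products 25→97.8 °C: 6649.6 kJ/h
Q = ΔH = -17864 kJ/h = -4.9622 kW
Heat removed = 297.73 kJ/min

Q_out = 298 kJ/min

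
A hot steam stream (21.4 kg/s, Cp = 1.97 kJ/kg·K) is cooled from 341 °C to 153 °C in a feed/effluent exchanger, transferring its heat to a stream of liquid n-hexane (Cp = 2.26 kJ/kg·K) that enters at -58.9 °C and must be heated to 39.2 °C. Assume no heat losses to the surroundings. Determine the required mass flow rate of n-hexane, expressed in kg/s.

Heat released by hot stream: Q = 21.4 × 1.97 × (341 − 153) = 7925.7 kJ/s
Energy balance on cold side (adiabatic exchanger): Q = ṁ_c·Cp_c·(T_c,out − T_c,in)
ṁ_c = 7925.7 / [2.26 × (39.2 − -58.9)] = 35.749 kg/s

ṁ_c = 35.7 kg/s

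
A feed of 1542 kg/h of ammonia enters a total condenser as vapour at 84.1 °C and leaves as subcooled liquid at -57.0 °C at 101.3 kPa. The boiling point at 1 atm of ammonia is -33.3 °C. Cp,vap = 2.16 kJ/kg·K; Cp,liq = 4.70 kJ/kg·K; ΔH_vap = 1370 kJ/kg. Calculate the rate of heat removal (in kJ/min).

vapour 84.1→-33.3 °C: -253.58 kJ/kg
condensation at -33.3 °C: -1370 kJ/kg
liquid -33.3→-57.0 °C: -111.39 kJ/kg
Δh = -253.58 + -1370 + -111.39 = -1735 kJ/kg
Q = ṁ·Δh = 1542 kg/h × -1735 kJ/kg = -2.6753e+06 kJ/h
|Q| = 743.15 kW = 44589 kJ/min

Q_c = 44600 kJ/min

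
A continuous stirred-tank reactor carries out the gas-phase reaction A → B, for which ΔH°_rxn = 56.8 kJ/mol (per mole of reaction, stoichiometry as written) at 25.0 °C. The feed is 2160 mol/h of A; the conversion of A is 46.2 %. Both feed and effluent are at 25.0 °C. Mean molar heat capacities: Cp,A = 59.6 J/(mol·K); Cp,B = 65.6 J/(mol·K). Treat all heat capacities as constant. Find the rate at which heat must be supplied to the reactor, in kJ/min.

Extent of reaction ξ = 0.462 × 2160 = 997.92 mol/h
Reaction term: ξ·ΔH°_rxn = 997.92 × 56.8 = 56682 kJ/h
Q = ΔH = 56682 kJ/h = 15.745 kW
Heat supplied = 944.7 kJ/min

Q_in = 945 kJ/min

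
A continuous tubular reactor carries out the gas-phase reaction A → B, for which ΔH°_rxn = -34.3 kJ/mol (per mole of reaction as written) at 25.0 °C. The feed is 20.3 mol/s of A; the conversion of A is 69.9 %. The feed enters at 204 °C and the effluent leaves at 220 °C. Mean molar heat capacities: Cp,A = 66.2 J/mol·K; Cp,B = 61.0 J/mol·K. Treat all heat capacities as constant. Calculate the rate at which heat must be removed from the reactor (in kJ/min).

Q_out = 28800 kJ/min

Extent of reaction ξ = 0.699 × 20.3 = 14.19 mol/s
Reaction term: ξ·ΔH°_rxn = 14.19 × -34.3 = -486.71 kJ/s
Sensible, feed 204→25 °C: -240.55 kJ/s
Outlet flows (mol/s): A 6.1103, B 14.19
Sensible, products 25→220 °C: 247.66 kJ/s
Q = ΔH = -479.59 kJ/s = -479.59 kW
Heat removed = 28776 kJ/min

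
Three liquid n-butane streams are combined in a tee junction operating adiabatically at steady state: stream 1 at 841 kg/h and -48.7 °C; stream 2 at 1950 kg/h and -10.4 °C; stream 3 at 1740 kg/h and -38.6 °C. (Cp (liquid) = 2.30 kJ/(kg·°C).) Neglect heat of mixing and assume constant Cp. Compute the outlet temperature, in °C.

Energy balance with Q = 0: Σ ṁᵢCp,ᵢ(T_out − Tᵢ) = 0
T_out = Σ ṁᵢCp,ᵢTᵢ / Σ ṁᵢCp,ᵢ
      = -295320 / 10421 = -28.338 °C

T_out = -28.3 °C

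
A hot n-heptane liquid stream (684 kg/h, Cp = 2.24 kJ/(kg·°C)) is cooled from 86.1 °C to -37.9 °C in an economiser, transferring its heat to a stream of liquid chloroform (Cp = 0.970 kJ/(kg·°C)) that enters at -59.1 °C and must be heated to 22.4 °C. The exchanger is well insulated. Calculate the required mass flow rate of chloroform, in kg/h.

ṁ_c = 2400 kg/h

Heat released by hot stream: Q = 684 × 2.24 × (86.1 − -37.9) = 189990 kJ/h
Energy balance on cold side (adiabatic exchanger): Q = ṁ_c·Cp_c·(T_c,out − T_c,in)
ṁ_c = 189990 / [0.970 × (22.4 − -59.1)] = 2403.2 kg/h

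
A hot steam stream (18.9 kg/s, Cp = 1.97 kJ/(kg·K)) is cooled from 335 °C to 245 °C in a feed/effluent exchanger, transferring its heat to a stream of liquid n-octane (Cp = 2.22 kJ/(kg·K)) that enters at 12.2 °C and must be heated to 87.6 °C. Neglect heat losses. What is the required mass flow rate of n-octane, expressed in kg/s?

Heat released by hot stream: Q = 18.9 × 1.97 × (335 − 245) = 3351 kJ/s
Energy balance on cold side (adiabatic exchanger): Q = ṁ_c·Cp_c·(T_c,out − T_c,in)
ṁ_c = 3351 / [2.22 × (87.6 − 12.2)] = 20.019 kg/s

ṁ_c = 20.0 kg/s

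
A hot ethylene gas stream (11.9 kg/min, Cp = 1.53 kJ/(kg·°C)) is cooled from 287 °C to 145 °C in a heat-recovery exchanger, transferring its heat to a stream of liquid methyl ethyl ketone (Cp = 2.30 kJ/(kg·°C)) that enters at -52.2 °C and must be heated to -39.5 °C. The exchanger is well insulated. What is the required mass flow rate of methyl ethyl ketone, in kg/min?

ṁ_c = 88.5 kg/min

Heat released by hot stream: Q = 11.9 × 1.53 × (287 − 145) = 2585.4 kJ/min
Energy balance on cold side (adiabatic exchanger): Q = ṁ_c·Cp_c·(T_c,out − T_c,in)
ṁ_c = 2585.4 / [2.30 × (-39.5 − -52.2)] = 88.511 kg/min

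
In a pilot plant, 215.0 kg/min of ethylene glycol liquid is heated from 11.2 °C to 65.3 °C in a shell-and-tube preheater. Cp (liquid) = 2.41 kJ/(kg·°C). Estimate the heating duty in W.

Q = ṁ·Cp·ΔT = 215.0 × 2.41 × (65.3 − 11.2) = 28032 kJ/min
Converting: 28032 / 60 s = 467.2 kW
Heating duty = 467200 W

Q = 467000 W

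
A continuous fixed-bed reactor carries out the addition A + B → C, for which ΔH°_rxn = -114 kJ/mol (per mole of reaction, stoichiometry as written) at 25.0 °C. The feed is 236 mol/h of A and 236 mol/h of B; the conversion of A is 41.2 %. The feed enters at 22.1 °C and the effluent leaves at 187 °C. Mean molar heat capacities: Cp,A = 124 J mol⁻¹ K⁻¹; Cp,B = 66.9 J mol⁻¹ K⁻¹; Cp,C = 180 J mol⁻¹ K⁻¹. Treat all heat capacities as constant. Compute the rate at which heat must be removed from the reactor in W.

Extent of reaction ξ = 0.412 × 236 = 97.232 mol/h
Reaction term: ξ·ΔH°_rxn = 97.232 × -114 = -11084 kJ/h
Sensible, feed 22.1→25 °C: 130.65 kJ/h
Outlet flows (mol/h): A 138.77, B 138.77, C 97.232
Sensible, products 25→187 °C: 7126.8 kJ/h
Q = ΔH = -3827 kJ/h = -1.0631 kW
Heat removed = 1063.1 W

Q_out = 1060 W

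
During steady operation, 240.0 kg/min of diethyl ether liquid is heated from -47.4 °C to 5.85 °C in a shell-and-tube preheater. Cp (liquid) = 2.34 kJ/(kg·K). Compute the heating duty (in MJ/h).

Q = 1790 MJ/h

Q = ṁ·Cp·ΔT = 240.0 × 2.34 × (5.85 − -47.4) = 29905 kJ/min
Converting: 29905 / 60 s = 498.42 kW
Heating duty = 1794.3 MJ/h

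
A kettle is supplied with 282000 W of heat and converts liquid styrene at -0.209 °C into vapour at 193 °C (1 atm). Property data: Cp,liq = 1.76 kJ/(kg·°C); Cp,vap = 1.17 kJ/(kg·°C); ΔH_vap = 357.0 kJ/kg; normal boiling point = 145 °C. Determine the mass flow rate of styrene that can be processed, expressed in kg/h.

ṁ = 1520 kg/h

Δh = 1.76×(145−-0.209) + 357.0 + 1.17×(193−145) = 668.73 kJ/kg
Q = 282000 W = 282 kJ/s = 1.0152e+06 kJ/h
ṁ = Q/Δh = 1.0152e+06 / 668.73 = 1518.1 kg/h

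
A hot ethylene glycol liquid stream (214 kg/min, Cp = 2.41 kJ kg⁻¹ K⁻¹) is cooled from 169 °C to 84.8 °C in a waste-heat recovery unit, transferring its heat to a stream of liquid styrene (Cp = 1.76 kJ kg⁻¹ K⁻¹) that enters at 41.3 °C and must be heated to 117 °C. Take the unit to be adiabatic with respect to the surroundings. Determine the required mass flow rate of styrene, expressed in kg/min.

Heat released by hot stream: Q = 214 × 2.41 × (169 − 84.8) = 43425 kJ/min
Energy balance on cold side (adiabatic exchanger): Q = ṁ_c·Cp_c·(T_c,out − T_c,in)
ṁ_c = 43425 / [1.76 × (117 − 41.3)] = 325.94 kg/min

ṁ_c = 326 kg/min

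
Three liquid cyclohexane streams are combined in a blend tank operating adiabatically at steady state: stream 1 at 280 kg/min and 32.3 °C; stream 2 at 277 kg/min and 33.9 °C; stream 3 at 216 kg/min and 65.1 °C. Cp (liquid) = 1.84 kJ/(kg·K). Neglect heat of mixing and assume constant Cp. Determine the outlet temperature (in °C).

T_out = 42.0 °C

Adiabatic, steady state ⇒ Σ ṁᵢCp,ᵢ(T_out − Tᵢ) = 0
Σ ṁᵢCp,ᵢTᵢ = 280×1.84×32.3 + 277×1.84×33.9 + 216×1.84×65.1 = 59792
Σ ṁᵢCp,ᵢ = 280×1.84 + 277×1.84 + 216×1.84 = 1422.3
T_out = 59792 / 1422.3 = 42.039 °C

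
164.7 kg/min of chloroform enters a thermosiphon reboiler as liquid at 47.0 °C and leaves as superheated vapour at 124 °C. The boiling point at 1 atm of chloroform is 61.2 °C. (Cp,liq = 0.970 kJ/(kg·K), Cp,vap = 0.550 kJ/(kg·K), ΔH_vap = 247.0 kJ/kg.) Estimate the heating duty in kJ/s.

liquid 47.0→61.2 °C: 13.774 kJ/kg
vaporisation at 61.2 °C: 247 kJ/kg
vapour 61.2→124 °C: 34.54 kJ/kg
Δh = 13.774 + 247 + 34.54 = 295.31 kJ/kg
Q = ṁ·Δh = 164.7 kg/min × 295.31 kJ/kg = 48638 kJ/min
|Q| = 810.64 kW

Q = 811 kJ/s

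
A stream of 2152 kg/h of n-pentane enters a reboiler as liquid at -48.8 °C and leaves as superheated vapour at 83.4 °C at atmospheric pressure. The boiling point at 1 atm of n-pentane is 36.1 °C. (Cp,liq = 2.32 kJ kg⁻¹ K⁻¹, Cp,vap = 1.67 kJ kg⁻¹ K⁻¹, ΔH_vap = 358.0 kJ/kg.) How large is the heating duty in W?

liquid -48.8→36.1 °C: 196.97 kJ/kg
vaporisation at 36.1 °C: 358 kJ/kg
vapour 36.1→83.4 °C: 78.991 kJ/kg
Δh = 196.97 + 358 + 78.991 = 633.96 kJ/kg
Q = ṁ·Δh = 2152 kg/h × 633.96 kJ/kg = 1.3643e+06 kJ/h
|Q| = 378.97 kW = 378970 W

Q = 379000 W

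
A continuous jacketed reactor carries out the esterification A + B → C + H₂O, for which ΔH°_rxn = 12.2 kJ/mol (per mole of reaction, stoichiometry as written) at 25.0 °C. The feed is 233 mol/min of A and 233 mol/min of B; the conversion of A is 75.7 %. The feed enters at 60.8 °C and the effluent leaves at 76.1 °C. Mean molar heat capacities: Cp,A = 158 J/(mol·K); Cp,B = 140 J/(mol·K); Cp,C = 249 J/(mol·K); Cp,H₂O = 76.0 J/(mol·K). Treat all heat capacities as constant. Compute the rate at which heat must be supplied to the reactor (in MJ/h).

Q_in = 207 MJ/h

Extent of reaction ξ = 0.757 × 233 = 176.38 mol/min
Reaction term: ξ·ΔH°_rxn = 176.38 × 12.2 = 2151.8 kJ/min
Sensible, feed 60.8→25 °C: -2485.7 kJ/min
Outlet flows (mol/min): A 56.619, B 56.619, C 176.38, H₂O 176.38
Sensible, products 25→76.1 °C: 3791.4 kJ/min
Q = ΔH = 3457.5 kJ/min = 57.626 kW
Heat supplied = 207.45 MJ/h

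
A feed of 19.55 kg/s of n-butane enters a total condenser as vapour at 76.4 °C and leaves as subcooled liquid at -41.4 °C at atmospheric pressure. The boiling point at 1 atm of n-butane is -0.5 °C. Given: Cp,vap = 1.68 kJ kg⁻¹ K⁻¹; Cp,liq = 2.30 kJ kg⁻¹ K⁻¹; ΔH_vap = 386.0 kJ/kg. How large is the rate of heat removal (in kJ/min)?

Q_c = 715000 kJ/min

vapour 76.4→-0.5 °C: -129.19 kJ/kg
condensation at -0.5 °C: -386 kJ/kg
liquid -0.5→-41.4 °C: -94.07 kJ/kg
Δh = -129.19 + -386 + -94.07 = -609.26 kJ/kg
Q = ṁ·Δh = 19.55 kg/s × -609.26 kJ/kg = -11911 kJ/s
|Q| = 11911 kW = 714660 kJ/min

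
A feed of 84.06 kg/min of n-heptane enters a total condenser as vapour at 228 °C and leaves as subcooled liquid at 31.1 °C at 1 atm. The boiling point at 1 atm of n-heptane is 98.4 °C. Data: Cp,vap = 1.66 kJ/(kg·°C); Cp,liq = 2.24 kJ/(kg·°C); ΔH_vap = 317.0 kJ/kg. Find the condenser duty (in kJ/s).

Q_c = 957 kJ/s

vapour 228→98.4 °C: -215.14 kJ/kg
condensation at 98.4 °C: -317 kJ/kg
liquid 98.4→31.1 °C: -150.75 kJ/kg
Δh = -215.14 + -317 + -150.75 = -682.89 kJ/kg
Q = ṁ·Δh = 84.06 kg/min × -682.89 kJ/kg = -57404 kJ/min
|Q| = 956.73 kW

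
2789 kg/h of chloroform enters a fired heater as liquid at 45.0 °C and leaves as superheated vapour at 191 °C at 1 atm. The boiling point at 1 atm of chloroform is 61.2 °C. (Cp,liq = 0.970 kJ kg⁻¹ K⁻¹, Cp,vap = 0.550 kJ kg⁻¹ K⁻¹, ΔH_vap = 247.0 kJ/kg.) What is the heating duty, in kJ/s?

Q = 259 kJ/s

liquid 45.0→61.2 °C: 15.714 kJ/kg
vaporisation at 61.2 °C: 247 kJ/kg
vapour 61.2→191 °C: 71.39 kJ/kg
Δh = 15.714 + 247 + 71.39 = 334.1 kJ/kg
Q = ṁ·Δh = 2789 kg/h × 334.1 kJ/kg = 931820 kJ/h
|Q| = 258.84 kW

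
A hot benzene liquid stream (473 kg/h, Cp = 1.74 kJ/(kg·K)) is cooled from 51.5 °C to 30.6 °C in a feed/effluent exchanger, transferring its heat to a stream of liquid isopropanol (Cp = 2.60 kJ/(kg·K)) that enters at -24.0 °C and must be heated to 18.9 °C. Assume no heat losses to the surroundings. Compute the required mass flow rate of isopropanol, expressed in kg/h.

ṁ_c = 154 kg/h

Heat released by hot stream: Q = 473 × 1.74 × (51.5 − 30.6) = 17201 kJ/h
Energy balance on cold side (adiabatic exchanger): Q = ṁ_c·Cp_c·(T_c,out − T_c,in)
ṁ_c = 17201 / [2.60 × (18.9 − -24.0)] = 154.21 kg/h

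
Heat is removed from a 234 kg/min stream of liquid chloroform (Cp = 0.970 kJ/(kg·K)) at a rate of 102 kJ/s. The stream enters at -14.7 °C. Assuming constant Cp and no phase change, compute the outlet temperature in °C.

T_out = -41.7 °C

Q = 102 kJ/s = 6120 kJ/min
ΔT = Q/(ṁ·Cp) = 6120/(234×0.970) = 26.963 K
T_out = -14.7 − 26.963 = -41.663 °C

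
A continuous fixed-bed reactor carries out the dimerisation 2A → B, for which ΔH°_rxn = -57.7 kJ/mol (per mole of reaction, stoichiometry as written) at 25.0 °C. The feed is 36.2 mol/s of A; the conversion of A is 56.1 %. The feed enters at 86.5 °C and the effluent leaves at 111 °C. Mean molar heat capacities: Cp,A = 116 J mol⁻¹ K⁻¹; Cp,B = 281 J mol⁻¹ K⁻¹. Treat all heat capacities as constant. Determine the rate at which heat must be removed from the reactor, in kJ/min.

Extent of reaction ξ = 0.561 × 36.2 / 2 = 10.154 mol/s
Reaction term: ξ·ΔH°_rxn = 10.154 × -57.7 = -585.89 kJ/s
Sensible, feed 86.5→25 °C: -258.25 kJ/s
Outlet flows (mol/s): A 15.892, B 10.154
Sensible, products 25→111 °C: 403.92 kJ/s
Q = ΔH = -440.22 kJ/s = -440.22 kW
Heat removed = 26413 kJ/min

Q_out = 26400 kJ/min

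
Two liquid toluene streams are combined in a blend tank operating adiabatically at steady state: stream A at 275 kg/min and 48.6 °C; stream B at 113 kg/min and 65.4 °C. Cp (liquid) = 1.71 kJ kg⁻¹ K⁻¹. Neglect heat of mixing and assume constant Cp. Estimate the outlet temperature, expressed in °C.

No heat crosses the boundary, so H_out = H_in.
T_out = Σ ṁᵢCp,ᵢTᵢ / Σ ṁᵢCp,ᵢ
      = 35491 / 663.48 = 53.493 °C

T_out = 53.5 °C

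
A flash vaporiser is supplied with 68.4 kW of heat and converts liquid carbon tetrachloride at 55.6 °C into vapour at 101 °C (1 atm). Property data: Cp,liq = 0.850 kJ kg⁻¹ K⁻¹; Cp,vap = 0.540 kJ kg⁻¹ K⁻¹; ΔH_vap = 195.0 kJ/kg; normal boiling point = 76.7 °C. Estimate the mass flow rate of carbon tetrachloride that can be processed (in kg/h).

Δh = 0.850×(76.7−55.6) + 195.0 + 0.540×(101−76.7) = 226.06 kJ/kg
Q = 68.4 kW = 68.4 kJ/s = 246240 kJ/h
ṁ = Q/Δh = 246240 / 226.06 = 1089.3 kg/h

ṁ = 1090 kg/h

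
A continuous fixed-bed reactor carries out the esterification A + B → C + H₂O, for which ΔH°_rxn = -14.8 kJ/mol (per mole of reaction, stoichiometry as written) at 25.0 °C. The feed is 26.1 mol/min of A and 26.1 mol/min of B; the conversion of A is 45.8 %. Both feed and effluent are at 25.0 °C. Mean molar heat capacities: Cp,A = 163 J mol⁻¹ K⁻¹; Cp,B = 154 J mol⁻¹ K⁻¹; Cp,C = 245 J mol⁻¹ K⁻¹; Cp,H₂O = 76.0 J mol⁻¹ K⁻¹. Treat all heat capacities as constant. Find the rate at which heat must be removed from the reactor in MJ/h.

Extent of reaction ξ = 0.458 × 26.1 = 11.954 mol/min
Reaction term: ξ·ΔH°_rxn = 11.954 × -14.8 = -176.92 kJ/min
Q = ΔH = -176.92 kJ/min = -2.9486 kW
Heat removed = 10.615 MJ/h

Q_out = 10.6 MJ/h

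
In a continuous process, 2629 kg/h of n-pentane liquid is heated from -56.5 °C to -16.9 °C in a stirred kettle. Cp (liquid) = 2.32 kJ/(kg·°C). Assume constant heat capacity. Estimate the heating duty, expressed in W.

Q = ṁ·Cp·ΔT = 2629 × 2.32 × (-16.9 − -56.5) = 241530 kJ/h
Converting: 241530 / 3600 s = 67.092 kW
Heating duty = 67092 W

Q = 67100 W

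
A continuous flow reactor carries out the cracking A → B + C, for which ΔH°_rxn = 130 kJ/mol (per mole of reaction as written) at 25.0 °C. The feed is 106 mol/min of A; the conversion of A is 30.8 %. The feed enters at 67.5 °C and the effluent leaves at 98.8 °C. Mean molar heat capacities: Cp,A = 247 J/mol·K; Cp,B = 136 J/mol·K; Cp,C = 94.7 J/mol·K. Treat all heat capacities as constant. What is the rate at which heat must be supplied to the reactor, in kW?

Extent of reaction ξ = 0.308 × 106 = 32.648 mol/min
Reaction term: ξ·ΔH°_rxn = 32.648 × 130 = 4244.2 kJ/min
Sensible, feed 67.5→25 °C: -1112.7 kJ/min
Outlet flows (mol/min): A 73.352, B 32.648, C 32.648
Sensible, products 25→98.8 °C: 1893 kJ/min
Q = ΔH = 5024.5 kJ/min = 83.741 kW
Heat supplied = 83.741 kW

Q_in = 83.7 kW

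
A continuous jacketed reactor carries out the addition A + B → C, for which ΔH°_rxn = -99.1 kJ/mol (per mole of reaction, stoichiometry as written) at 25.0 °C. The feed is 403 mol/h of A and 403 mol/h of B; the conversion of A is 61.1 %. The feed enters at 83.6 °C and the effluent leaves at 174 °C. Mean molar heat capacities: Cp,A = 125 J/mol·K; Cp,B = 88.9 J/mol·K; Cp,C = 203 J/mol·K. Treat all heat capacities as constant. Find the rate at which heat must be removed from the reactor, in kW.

Extent of reaction ξ = 0.611 × 403 = 246.23 mol/h
Reaction term: ξ·ΔH°_rxn = 246.23 × -99.1 = -24402 kJ/h
Sensible, feed 83.6→25 °C: -5051.4 kJ/h
Outlet flows (mol/h): A 156.77, B 156.77, C 246.23
Sensible, products 25→174 °C: 12444 kJ/h
Q = ΔH = -17009 kJ/h = -4.7247 kW
Heat removed = 4.7247 kW

Q_out = 4.72 kW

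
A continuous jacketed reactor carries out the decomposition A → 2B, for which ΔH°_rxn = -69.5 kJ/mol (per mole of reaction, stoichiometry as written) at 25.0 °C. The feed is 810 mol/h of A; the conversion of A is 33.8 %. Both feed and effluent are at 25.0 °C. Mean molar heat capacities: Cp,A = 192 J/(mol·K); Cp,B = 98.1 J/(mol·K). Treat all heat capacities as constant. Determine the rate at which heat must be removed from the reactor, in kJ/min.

Q_out = 317 kJ/min

Extent of reaction ξ = 0.338 × 810 = 273.78 mol/h
Reaction term: ξ·ΔH°_rxn = 273.78 × -69.5 = -19028 kJ/h
Q = ΔH = -19028 kJ/h = -5.2855 kW
Heat removed = 317.13 kJ/min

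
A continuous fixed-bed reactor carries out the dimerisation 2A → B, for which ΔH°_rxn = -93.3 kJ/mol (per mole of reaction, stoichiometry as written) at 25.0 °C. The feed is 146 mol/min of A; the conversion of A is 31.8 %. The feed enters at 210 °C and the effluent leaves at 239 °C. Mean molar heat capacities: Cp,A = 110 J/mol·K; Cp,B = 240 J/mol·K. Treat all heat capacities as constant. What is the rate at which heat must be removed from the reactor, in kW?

Q_out = 26.7 kW

Extent of reaction ξ = 0.318 × 146 / 2 = 23.214 mol/min
Reaction term: ξ·ΔH°_rxn = 23.214 × -93.3 = -2165.9 kJ/min
Sensible, feed 210→25 °C: -2971.1 kJ/min
Outlet flows (mol/min): A 99.572, B 23.214
Sensible, products 25→239 °C: 3536.2 kJ/min
Q = ΔH = -1600.8 kJ/min = -26.68 kW
Heat removed = 26.68 kW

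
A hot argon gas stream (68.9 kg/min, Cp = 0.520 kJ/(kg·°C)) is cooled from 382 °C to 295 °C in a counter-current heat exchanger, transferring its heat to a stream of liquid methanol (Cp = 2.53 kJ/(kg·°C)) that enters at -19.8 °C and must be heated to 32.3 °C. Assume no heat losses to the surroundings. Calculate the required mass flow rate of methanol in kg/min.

ṁ_c = 23.6 kg/min

Heat released by hot stream: Q = 68.9 × 0.520 × (382 − 295) = 3117 kJ/min
Energy balance on cold side (adiabatic exchanger): Q = ṁ_c·Cp_c·(T_c,out − T_c,in)
ṁ_c = 3117 / [2.53 × (32.3 − -19.8)] = 23.647 kg/min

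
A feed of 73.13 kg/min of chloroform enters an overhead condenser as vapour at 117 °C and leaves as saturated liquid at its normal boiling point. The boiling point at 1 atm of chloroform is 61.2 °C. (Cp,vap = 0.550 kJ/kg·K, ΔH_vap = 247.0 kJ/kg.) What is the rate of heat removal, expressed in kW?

vapour 117→61.2 °C: -30.69 kJ/kg
condensation at 61.2 °C: -247 kJ/kg
Δh = -30.69 + -247 = -277.69 kJ/kg
Q = ṁ·Δh = 73.13 kg/min × -277.69 kJ/kg = -20307 kJ/min
|Q| = 338.46 kW

Q_c = 338 kW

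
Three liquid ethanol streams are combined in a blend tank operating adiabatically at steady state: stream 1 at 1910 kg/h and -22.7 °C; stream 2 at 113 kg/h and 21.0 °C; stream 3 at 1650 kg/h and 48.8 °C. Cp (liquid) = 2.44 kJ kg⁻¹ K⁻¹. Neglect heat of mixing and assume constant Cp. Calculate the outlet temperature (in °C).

T_out = 10.8 °C

Energy balance with Q = 0: Σ ṁᵢCp,ᵢ(T_out − Tᵢ) = 0
T_out = Σ ṁᵢCp,ᵢTᵢ / Σ ṁᵢCp,ᵢ
      = 96468 / 8962.1 = 10.764 °C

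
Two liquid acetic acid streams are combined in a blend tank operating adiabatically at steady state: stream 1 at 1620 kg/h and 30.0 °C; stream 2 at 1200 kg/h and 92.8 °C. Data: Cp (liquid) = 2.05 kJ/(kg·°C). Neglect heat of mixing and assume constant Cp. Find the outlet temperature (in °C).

T_out = 56.7 °C

No heat crosses the boundary, so H_out = H_in.
Σ ṁᵢCp,ᵢTᵢ = 1620×2.05×30.0 + 1200×2.05×92.8 = 327920
Σ ṁᵢCp,ᵢ = 1620×2.05 + 1200×2.05 = 5781
T_out = 327920 / 5781 = 56.723 °C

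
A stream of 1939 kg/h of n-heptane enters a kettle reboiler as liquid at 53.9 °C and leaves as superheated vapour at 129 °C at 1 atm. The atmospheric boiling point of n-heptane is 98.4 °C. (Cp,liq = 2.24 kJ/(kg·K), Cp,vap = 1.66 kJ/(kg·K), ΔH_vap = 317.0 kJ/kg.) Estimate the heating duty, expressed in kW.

liquid 53.9→98.4 °C: 99.68 kJ/kg
vaporisation at 98.4 °C: 317 kJ/kg
vapour 98.4→129 °C: 50.796 kJ/kg
Δh = 99.68 + 317 + 50.796 = 467.48 kJ/kg
Q = ṁ·Δh = 1939 kg/h × 467.48 kJ/kg = 906440 kJ/h
|Q| = 251.79 kW

Q = 252 kW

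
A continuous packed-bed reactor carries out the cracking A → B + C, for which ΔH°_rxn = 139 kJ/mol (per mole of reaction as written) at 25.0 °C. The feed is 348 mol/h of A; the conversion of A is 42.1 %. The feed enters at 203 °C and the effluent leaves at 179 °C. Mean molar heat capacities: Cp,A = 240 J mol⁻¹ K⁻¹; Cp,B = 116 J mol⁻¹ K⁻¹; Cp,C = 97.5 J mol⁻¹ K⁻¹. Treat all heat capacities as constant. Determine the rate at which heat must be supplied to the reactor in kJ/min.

Extent of reaction ξ = 0.421 × 348 = 146.51 mol/h
Reaction term: ξ·ΔH°_rxn = 146.51 × 139 = 20365 kJ/h
Sensible, feed 203→25 °C: -14867 kJ/h
Outlet flows (mol/h): A 201.49, B 146.51, C 146.51
Sensible, products 25→179 °C: 12264 kJ/h
Q = ΔH = 17762 kJ/h = 4.934 kW
Heat supplied = 296.04 kJ/min

Q_in = 296 kJ/min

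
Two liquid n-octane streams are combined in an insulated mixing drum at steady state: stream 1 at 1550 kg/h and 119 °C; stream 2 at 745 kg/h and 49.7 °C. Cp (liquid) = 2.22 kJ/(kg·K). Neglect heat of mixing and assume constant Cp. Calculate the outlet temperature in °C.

T_out = 96.5 °C

Adiabatic, steady state ⇒ Σ ṁᵢCp,ᵢ(T_out − Tᵢ) = 0
T_out = Σ ṁᵢCp,ᵢTᵢ / Σ ṁᵢCp,ᵢ
      = 491680 / 5094.9 = 96.504 °C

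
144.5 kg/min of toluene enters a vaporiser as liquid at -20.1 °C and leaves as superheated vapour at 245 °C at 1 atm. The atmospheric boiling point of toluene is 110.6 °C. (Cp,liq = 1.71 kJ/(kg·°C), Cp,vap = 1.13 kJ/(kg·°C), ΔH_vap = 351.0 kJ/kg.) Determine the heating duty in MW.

Q = 1.75 MW

liquid -20.1→110.6 °C: 223.5 kJ/kg
vaporisation at 110.6 °C: 351 kJ/kg
vapour 110.6→245 °C: 151.87 kJ/kg
Δh = 223.5 + 351 + 151.87 = 726.37 kJ/kg
Q = ṁ·Δh = 144.5 kg/min × 726.37 kJ/kg = 104960 kJ/min
|Q| = 1749.3 kW = 1.7493 MW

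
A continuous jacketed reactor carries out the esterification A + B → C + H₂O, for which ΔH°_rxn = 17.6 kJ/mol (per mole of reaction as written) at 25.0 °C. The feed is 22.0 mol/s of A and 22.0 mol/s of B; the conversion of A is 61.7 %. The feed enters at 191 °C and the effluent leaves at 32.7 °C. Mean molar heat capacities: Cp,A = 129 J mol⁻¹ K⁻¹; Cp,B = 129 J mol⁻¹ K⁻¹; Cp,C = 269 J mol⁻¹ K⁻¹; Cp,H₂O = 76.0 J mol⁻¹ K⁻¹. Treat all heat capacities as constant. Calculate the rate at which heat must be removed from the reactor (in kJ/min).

Extent of reaction ξ = 0.617 × 22.0 = 13.574 mol/s
Reaction term: ξ·ΔH°_rxn = 13.574 × 17.6 = 238.9 kJ/s
Sensible, feed 191→25 °C: -942.22 kJ/s
Outlet flows (mol/s): A 8.426, B 8.426, C 13.574, H₂O 13.574
Sensible, products 25→32.7 °C: 52.798 kJ/s
Q = ΔH = -650.52 kJ/s = -650.52 kW
Heat removed = 39031 kJ/min

Q_out = 39000 kJ/min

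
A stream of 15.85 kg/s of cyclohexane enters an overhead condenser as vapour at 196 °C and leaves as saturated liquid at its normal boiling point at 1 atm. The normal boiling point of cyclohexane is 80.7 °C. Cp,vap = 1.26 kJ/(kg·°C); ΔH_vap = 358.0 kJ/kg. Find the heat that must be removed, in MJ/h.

vapour 196→80.7 °C: -145.28 kJ/kg
condensation at 80.7 °C: -358 kJ/kg
Δh = -145.28 + -358 = -503.28 kJ/kg
Q = ṁ·Δh = 15.85 kg/s × -503.28 kJ/kg = -7977 kJ/s
|Q| = 7977 kW = 28717 MJ/h

Q_c = 28700 MJ/h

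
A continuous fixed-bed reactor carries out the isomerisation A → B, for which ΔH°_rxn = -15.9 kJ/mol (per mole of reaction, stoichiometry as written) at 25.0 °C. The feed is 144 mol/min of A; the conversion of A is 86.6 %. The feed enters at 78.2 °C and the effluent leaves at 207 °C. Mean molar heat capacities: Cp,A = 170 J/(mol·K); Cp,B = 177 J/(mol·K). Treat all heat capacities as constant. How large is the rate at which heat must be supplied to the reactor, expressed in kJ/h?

Extent of reaction ξ = 0.866 × 144 = 124.7 mol/min
Reaction term: ξ·ΔH°_rxn = 124.7 × -15.9 = -1982.8 kJ/min
Sensible, feed 78.2→25 °C: -1302.3 kJ/min
Outlet flows (mol/min): A 19.296, B 124.7
Sensible, products 25→207 °C: 4614.2 kJ/min
Q = ΔH = 1329.1 kJ/min = 22.152 kW
Heat supplied = 79746 kJ/h

Q_in = 79700 kJ/h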